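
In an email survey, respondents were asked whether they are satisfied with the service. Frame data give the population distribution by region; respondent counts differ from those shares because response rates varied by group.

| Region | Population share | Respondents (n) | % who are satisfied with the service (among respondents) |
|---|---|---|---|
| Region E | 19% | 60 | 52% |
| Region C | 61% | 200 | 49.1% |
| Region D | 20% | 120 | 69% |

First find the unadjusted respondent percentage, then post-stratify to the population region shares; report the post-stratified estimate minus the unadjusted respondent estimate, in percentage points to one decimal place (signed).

Naive respondent-only estimate (weights = respondent counts):
  (60/380)×52 + (200/380)×49.1 + (120/380)×69 = 55.8421%
Reweighting by population region shares:
  0.19×52 + 0.61×49.1 + 0.2×69 = 53.631%
Difference = 53.631 − 55.8421 = -2.2111 pp.

-2.2 percentage points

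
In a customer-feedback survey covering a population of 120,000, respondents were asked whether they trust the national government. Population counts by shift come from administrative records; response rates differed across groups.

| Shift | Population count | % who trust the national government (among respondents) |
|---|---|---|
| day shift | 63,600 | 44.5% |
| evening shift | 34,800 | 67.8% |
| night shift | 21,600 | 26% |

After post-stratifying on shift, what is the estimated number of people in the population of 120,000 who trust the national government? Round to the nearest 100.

Apply each group's respondent rate to its population count:
  day shift: 63,600 × 44.5% = 28,302
  evening shift: 34,800 × 67.8% = 23594.4
  night shift: 21,600 × 26% = 5616
Estimated total = 57512.4 → 57,500.

57,500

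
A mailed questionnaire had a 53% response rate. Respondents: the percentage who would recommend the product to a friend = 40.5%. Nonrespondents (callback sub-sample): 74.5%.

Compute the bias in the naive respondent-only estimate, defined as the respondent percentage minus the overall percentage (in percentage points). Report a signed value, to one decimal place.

-16.0 percentage points

Nonresponse fraction = 1 − 0.53 = 0.47.
Bias = (nonresponse fraction) × (respondent percentage − nonrespondent percentage)
     = 0.47 × (40.5 − 74.5) = 0.47 × -34 = -15.98.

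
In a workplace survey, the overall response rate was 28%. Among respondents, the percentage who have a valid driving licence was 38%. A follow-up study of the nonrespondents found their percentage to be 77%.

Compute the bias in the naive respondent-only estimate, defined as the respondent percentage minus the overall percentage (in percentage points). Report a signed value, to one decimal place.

-28.1 percentage points

Nonresponse fraction = 1 − 0.28 = 0.72.
Bias = (nonresponse fraction) × (respondent percentage − nonrespondent percentage)
     = 0.72 × (38 − 77) = 0.72 × -39 = -28.08.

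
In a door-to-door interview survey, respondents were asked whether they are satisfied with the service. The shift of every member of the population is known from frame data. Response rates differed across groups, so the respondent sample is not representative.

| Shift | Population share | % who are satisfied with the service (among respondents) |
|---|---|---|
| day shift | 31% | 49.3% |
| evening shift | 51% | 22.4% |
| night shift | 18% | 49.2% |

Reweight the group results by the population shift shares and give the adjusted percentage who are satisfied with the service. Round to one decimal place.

35.6%

Post-stratification weights by population share, not respondent share:
  day shift: 0.31 × 49.3 = 15.283
  evening shift: 0.51 × 22.4 = 11.424
  night shift: 0.18 × 49.2 = 8.856
Post-stratified estimate = 35.563 → 35.6%.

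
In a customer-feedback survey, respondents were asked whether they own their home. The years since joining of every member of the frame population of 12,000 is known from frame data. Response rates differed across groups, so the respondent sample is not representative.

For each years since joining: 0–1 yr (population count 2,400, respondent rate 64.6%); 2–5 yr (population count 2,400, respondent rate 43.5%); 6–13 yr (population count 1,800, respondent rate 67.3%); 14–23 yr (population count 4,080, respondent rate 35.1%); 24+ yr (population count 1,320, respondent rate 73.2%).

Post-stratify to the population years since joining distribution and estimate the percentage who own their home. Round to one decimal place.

51.7%

Reweight to the known years since joining distribution:
  0–1 yr: (2,400/12,000) × 64.6 = 12.92
  2–5 yr: (2,400/12,000) × 43.5 = 8.7
  6–13 yr: (1,800/12,000) × 67.3 = 10.095
  14–23 yr: (4,080/12,000) × 35.1 = 11.934
  24+ yr: (1,320/12,000) × 73.2 = 8.052
Post-stratified estimate = 51.701 → 51.7%.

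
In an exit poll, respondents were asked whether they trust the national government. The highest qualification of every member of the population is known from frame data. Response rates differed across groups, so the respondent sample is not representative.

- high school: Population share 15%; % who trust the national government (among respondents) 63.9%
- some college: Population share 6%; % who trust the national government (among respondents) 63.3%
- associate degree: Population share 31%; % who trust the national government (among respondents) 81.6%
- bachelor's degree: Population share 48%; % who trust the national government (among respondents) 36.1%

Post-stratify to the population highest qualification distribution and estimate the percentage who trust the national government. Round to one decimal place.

56.0%

Reweight to the known highest qualification distribution:
  high school: 0.15 × 63.9 = 9.585
  some college: 0.06 × 63.3 = 3.798
  associate degree: 0.31 × 81.6 = 25.296
  bachelor's degree: 0.48 × 36.1 = 17.328
Post-stratified estimate = 56.007 → 56.0%.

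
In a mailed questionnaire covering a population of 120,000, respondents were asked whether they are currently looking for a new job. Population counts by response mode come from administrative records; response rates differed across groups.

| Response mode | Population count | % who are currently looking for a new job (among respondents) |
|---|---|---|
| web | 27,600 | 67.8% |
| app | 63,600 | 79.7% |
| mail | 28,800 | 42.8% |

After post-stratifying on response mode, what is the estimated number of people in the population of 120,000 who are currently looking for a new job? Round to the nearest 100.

81,700

Each cell contributes its population count × the respondent rate:
  web: 27,600 × 67.8% = 18712.8
  app: 63,600 × 79.7% = 50689.2
  mail: 28,800 × 42.8% = 12326.4
Estimated total = 81728.4 → 81,700.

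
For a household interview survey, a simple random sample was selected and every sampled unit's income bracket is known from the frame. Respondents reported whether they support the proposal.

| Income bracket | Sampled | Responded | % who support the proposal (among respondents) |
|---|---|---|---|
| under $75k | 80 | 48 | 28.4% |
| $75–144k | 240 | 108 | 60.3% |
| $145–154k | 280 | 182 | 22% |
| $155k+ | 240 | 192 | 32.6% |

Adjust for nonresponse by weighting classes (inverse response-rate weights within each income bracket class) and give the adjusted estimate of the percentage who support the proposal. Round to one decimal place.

36.6%

Response rates by class: under $75k 48/80 = 60%, $75–144k 108/240 = 45%, $145–154k 182/280 = 65%, $155k+ 192/240 = 80%.
Inverse-response-rate weighting restores each class to its sampled count, so class totals weight by n_sampled:
  under $75k: 80 × 28.4 = 2272
  $75–144k: 240 × 60.3 = 14,472
  $145–154k: 280 × 22 = 6160
  $155k+: 240 × 32.6 = 7824
Adjusted estimate = 30,728 / 840 = 36.581 → 36.6%.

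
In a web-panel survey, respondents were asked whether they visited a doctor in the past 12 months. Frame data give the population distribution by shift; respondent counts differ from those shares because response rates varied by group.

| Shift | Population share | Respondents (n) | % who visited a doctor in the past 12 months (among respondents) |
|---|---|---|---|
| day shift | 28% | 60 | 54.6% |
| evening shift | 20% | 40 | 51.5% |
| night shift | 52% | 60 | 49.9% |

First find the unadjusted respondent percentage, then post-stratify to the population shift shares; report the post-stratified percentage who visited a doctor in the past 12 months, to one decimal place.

Without adjustment, the pooled respondent share is:
  (60/160)×54.6 + (40/160)×51.5 + (60/160)×49.9 = 52.0625%
Reweighting by population shift shares:
  0.28×54.6 + 0.2×51.5 + 0.52×49.9 = 51.536%

51.5%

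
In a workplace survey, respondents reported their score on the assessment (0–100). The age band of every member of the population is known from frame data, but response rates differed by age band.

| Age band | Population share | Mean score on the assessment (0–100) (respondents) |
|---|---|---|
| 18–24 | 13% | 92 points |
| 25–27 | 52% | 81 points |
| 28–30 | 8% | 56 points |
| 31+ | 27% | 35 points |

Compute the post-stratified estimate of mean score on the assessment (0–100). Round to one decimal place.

Each cell contributes population-share × respondent value:
  18–24: 0.13 × 92 = 11.96
  25–27: 0.52 × 81 = 42.12
  28–30: 0.08 × 56 = 4.48
  31+: 0.27 × 35 = 9.45
Post-stratified estimate = 68.01 → 68.0.

68.0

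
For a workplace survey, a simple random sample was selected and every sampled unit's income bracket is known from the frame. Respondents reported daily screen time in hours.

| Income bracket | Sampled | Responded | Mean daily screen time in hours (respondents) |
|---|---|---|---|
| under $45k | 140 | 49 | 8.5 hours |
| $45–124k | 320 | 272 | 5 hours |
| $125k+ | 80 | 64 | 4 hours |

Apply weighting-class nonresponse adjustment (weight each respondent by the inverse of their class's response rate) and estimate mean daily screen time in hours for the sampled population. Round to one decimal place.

5.8

Response rates by class: under $45k 49/140 = 35%, $45–124k 272/320 = 85%, $125k+ 64/80 = 80%.
With weight = n_sampled/n_responded per class, the weighted class total is n_sampled:
  under $45k: 140 × 8.5 = 1190
  $45–124k: 320 × 5 = 1600
  $125k+: 80 × 4 = 320
Adjusted estimate = 3110 / 540 = 5.75926 → 5.8.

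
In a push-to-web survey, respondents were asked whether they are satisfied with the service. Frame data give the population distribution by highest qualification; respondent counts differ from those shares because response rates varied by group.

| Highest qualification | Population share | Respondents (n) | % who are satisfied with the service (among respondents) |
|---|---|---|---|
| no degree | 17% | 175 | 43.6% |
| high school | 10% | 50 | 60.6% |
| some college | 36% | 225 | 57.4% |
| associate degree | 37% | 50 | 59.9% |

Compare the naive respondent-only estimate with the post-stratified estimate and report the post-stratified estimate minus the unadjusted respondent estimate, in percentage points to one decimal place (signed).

Unadjusted (pooled respondent) estimate weights by respondent counts:
  (175/500)×43.6 + (50/500)×60.6 + (225/500)×57.4 + (50/500)×59.9 = 53.14%
Post-stratifying to population shares instead:
  0.17×43.6 + 0.1×60.6 + 0.36×57.4 + 0.37×59.9 = 56.299%
Difference = 56.299 − 53.14 = 3.159 pp.

+3.2 percentage points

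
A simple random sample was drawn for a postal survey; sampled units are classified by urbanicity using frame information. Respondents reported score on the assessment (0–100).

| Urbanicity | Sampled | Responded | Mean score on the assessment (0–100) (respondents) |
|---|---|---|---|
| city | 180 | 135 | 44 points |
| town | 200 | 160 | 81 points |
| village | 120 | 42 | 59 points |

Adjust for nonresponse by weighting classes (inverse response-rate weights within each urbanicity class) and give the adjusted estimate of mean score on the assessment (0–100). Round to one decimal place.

62.4

Class response rates: city 135/180 = 75%, town 160/200 = 80%, village 42/120 = 35%.
Weighting each respondent by the inverse class response rate inflates each class back to its sampled size, so the class weight is n_sampled:
  city: 180 × 44 = 7920
  town: 200 × 81 = 16,200
  village: 120 × 59 = 7080
Adjusted estimate = 31,200 / 500 = 62.4 → 62.4.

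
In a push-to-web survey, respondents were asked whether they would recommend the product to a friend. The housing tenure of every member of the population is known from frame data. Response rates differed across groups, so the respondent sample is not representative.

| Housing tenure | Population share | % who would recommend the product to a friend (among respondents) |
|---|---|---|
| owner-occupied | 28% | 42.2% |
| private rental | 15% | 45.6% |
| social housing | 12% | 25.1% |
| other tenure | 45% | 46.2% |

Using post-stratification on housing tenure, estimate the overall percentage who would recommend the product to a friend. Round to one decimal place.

42.5%

Post-stratification weights by population share, not respondent share:
  owner-occupied: 0.28 × 42.2 = 11.816
  private rental: 0.15 × 45.6 = 6.84
  social housing: 0.12 × 25.1 = 3.012
  other tenure: 0.45 × 46.2 = 20.79
Post-stratified estimate = 42.458 → 42.5%.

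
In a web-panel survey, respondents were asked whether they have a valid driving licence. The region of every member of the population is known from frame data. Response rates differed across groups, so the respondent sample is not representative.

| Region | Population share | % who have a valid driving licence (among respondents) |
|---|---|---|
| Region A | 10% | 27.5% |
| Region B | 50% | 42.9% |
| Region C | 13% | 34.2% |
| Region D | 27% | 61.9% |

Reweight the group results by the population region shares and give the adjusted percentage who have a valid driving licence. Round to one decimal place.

Reweight to the known region distribution:
  Region A: 0.1 × 27.5 = 2.75
  Region B: 0.5 × 42.9 = 21.45
  Region C: 0.13 × 34.2 = 4.446
  Region D: 0.27 × 61.9 = 16.713
Post-stratified estimate = 45.359 → 45.4%.

45.4%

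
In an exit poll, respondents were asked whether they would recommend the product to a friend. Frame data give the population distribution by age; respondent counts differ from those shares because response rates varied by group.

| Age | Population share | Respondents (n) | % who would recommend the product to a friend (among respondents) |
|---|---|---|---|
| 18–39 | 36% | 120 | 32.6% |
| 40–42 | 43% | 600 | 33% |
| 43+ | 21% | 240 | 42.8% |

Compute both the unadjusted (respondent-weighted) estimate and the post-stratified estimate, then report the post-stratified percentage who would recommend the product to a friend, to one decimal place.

Without adjustment, the pooled respondent share is:
  (120/960)×32.6 + (600/960)×33 + (240/960)×42.8 = 35.4%
Post-stratifying to population shares instead:
  0.36×32.6 + 0.43×33 + 0.21×42.8 = 34.914%

34.9%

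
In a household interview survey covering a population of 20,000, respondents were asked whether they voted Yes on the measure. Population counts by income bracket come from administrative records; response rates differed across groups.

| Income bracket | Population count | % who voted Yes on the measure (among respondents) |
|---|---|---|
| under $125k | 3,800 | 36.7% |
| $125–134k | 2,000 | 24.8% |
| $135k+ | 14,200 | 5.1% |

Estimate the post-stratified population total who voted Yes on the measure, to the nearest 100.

2,600

Each cell contributes its population count × the respondent rate:
  under $125k: 3,800 × 36.7% = 1394.6
  $125–134k: 2,000 × 24.8% = 496
  $135k+: 14,200 × 5.1% = 724.2
Estimated total = 2614.8 → 2,600.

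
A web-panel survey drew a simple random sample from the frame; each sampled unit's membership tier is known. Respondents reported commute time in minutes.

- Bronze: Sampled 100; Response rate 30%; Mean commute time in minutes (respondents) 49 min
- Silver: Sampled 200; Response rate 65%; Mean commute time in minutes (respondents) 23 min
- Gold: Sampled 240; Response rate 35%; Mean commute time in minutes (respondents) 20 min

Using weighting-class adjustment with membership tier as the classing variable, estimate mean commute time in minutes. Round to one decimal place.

Each respondent's weight = sampled/responded in their class; summing within a class gives n_sampled, so:
  Bronze: 100 × 49 = 4900
  Silver: 200 × 23 = 4600
  Gold: 240 × 20 = 4800
Adjusted estimate = 14,300 / 540 = 26.4815 → 26.5.

26.5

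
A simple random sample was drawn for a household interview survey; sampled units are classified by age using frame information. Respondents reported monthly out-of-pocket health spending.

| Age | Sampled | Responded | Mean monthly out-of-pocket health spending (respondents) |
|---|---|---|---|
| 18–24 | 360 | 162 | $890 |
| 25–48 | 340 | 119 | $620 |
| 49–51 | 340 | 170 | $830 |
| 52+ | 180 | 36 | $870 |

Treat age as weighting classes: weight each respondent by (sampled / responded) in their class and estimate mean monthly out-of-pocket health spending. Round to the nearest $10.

Response rates by class: 18–24 162/360 = 45%, 25–48 119/340 = 35%, 49–51 170/340 = 50%, 52+ 36/180 = 20%.
Weighting each respondent by the inverse class response rate inflates each class back to its sampled size, so the class weight is n_sampled:
  18–24: 360 × 890 = 320,400
  25–48: 340 × 620 = 210,800
  49–51: 340 × 830 = 282,200
  52+: 180 × 870 = 156,600
Adjusted estimate = 970,000 / 1,220 = 795.082 → $800.

$800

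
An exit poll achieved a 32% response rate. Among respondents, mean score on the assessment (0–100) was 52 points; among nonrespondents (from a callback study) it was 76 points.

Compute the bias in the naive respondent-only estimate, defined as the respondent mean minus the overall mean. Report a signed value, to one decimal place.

-16.3

Nonresponse fraction = 1 − 0.32 = 0.68.
Bias = (nonresponse fraction) × (respondent mean − nonrespondent mean)
     = 0.68 × (52 − 76) = 0.68 × -24 = -16.32.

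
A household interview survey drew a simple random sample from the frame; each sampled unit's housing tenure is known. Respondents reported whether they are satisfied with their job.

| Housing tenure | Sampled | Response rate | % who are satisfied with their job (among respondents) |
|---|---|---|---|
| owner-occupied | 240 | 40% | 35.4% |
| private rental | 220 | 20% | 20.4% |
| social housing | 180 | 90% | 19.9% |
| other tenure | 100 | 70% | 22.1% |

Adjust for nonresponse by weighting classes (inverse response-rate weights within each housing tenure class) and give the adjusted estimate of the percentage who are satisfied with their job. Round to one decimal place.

25.4%

Each respondent's weight = sampled/responded in their class; summing within a class gives n_sampled, so:
  owner-occupied: 240 × 35.4 = 8496
  private rental: 220 × 20.4 = 4488
  social housing: 180 × 19.9 = 3582
  other tenure: 100 × 22.1 = 2210
Adjusted estimate = 18,776 / 740 = 25.373 → 25.4%.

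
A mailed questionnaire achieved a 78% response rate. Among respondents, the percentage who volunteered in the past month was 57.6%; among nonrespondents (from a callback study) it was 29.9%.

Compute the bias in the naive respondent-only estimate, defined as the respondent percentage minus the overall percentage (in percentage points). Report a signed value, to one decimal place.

+6.1 percentage points

Nonresponse fraction = 1 − 0.78 = 0.22.
Bias = (nonresponse fraction) × (respondent percentage − nonrespondent percentage)
     = 0.22 × (57.6 − 29.9) = 0.22 × 27.7 = 6.094.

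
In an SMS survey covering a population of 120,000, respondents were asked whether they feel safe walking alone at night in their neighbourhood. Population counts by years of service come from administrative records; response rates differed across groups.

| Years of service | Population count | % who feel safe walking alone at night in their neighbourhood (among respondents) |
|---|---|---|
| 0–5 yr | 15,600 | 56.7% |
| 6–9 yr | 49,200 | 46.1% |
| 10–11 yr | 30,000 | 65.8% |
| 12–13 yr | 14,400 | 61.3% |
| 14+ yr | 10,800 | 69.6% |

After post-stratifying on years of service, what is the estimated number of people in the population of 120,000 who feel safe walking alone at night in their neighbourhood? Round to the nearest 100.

67,600

Estimated count per cell = population count × respondent percentage:
  0–5 yr: 15,600 × 56.7% = 8845.2
  6–9 yr: 49,200 × 46.1% = 22681.2
  10–11 yr: 30,000 × 65.8% = 19,740
  12–13 yr: 14,400 × 61.3% = 8827.2
  14+ yr: 10,800 × 69.6% = 7516.8
Estimated total = 67610.4 → 67,600.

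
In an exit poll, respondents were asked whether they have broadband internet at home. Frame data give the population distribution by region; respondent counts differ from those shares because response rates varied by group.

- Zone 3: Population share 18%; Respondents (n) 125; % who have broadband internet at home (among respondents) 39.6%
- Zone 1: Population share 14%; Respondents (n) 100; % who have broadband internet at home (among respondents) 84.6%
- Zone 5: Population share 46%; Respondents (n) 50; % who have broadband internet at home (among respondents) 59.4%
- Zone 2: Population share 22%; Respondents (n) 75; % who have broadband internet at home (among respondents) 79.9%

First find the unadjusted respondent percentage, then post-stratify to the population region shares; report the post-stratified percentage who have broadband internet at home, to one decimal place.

Unadjusted (pooled respondent) estimate weights by respondent counts:
  (125/350)×39.6 + (100/350)×84.6 + (50/350)×59.4 + (75/350)×79.9 = 63.9214%
Reweighting by population region shares:
  0.18×39.6 + 0.14×84.6 + 0.46×59.4 + 0.22×79.9 = 63.874%

63.9%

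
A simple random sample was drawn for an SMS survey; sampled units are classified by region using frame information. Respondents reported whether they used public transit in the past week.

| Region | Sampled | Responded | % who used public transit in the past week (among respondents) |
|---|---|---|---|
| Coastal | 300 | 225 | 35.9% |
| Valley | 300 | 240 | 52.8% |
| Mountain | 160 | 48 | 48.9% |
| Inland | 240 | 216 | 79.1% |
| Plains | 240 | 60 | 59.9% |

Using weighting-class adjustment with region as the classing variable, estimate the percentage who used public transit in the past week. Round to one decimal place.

54.7%

Response rates by class: Coastal 225/300 = 75%, Valley 240/300 = 80%, Mountain 48/160 = 30%, Inland 216/240 = 90%, Plains 60/240 = 25%.
Each respondent's weight = sampled/responded in their class; summing within a class gives n_sampled, so:
  Coastal: 300 × 35.9 = 10,770
  Valley: 300 × 52.8 = 15,840
  Mountain: 160 × 48.9 = 7824
  Inland: 240 × 79.1 = 18,984
  Plains: 240 × 59.9 = 14,376
Adjusted estimate = 67,794 / 1,240 = 54.6726 → 54.7%.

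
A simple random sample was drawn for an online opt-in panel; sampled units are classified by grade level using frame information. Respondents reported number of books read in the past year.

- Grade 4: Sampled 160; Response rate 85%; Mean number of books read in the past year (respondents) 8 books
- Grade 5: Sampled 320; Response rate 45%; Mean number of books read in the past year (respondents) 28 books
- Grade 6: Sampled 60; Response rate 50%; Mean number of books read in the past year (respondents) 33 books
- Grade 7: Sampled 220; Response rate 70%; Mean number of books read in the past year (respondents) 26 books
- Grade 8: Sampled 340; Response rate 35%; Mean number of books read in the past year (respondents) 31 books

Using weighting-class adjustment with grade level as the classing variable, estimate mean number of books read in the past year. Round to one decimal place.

25.9

Each respondent's weight = sampled/responded in their class; summing within a class gives n_sampled, so:
  Grade 4: 160 × 8 = 1280
  Grade 5: 320 × 28 = 8960
  Grade 6: 60 × 33 = 1980
  Grade 7: 220 × 26 = 5720
  Grade 8: 340 × 31 = 10,540
Adjusted estimate = 28,480 / 1,100 = 25.8909 → 25.9.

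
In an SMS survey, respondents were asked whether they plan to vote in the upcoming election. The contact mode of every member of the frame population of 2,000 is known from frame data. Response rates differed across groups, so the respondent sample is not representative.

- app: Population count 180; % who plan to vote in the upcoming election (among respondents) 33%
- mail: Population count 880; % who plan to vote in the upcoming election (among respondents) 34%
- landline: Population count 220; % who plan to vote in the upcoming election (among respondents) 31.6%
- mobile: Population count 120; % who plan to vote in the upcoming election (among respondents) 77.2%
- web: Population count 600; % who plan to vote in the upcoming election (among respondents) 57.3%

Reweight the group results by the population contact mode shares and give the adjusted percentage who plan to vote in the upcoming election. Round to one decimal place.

Reweight to the known contact mode distribution:
  app: (180/2,000) × 33 = 2.97
  mail: (880/2,000) × 34 = 14.96
  landline: (220/2,000) × 31.6 = 3.476
  mobile: (120/2,000) × 77.2 = 4.632
  web: (600/2,000) × 57.3 = 17.19
Post-stratified estimate = 43.228 → 43.2%.

43.2%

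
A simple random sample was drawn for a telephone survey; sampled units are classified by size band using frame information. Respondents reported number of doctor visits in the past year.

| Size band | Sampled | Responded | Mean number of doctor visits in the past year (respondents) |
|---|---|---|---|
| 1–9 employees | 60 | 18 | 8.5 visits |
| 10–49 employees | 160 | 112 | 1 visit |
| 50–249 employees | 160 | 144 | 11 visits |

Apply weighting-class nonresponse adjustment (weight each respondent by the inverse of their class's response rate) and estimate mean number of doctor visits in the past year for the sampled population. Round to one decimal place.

6.4

Response rates by class: 1–9 employees 18/60 = 30%, 10–49 employees 112/160 = 70%, 50–249 employees 144/160 = 90%.
Weighting each respondent by the inverse class response rate inflates each class back to its sampled size, so the class weight is n_sampled:
  1–9 employees: 60 × 8.5 = 510
  10–49 employees: 160 × 1 = 160
  50–249 employees: 160 × 11 = 1760
Adjusted estimate = 2430 / 380 = 6.39474 → 6.4.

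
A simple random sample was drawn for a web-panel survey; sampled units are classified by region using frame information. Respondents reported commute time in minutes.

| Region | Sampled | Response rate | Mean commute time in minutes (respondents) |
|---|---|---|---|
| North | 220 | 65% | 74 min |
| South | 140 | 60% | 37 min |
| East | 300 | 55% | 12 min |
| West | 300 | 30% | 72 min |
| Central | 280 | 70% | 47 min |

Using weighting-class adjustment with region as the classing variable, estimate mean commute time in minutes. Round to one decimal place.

48.2

With weight = n_sampled/n_responded per class, the weighted class total is n_sampled:
  North: 220 × 74 = 16,280
  South: 140 × 37 = 5180
  East: 300 × 12 = 3600
  West: 300 × 72 = 21,600
  Central: 280 × 47 = 13,160
Adjusted estimate = 59,820 / 1,240 = 48.2419 → 48.2.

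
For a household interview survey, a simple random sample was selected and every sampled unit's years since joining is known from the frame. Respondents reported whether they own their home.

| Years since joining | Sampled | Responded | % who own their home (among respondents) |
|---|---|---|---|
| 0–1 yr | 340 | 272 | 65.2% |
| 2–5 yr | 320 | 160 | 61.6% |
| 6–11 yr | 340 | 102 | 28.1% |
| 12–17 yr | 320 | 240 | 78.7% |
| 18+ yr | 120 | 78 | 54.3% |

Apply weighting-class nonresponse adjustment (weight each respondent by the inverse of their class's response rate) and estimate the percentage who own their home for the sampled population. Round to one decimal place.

Response rates by class: 0–1 yr 272/340 = 80%, 2–5 yr 160/320 = 50%, 6–11 yr 102/340 = 30%, 12–17 yr 240/320 = 75%, 18+ yr 78/120 = 65%.
Inverse-response-rate weighting restores each class to its sampled count, so class totals weight by n_sampled:
  0–1 yr: 340 × 65.2 = 22,168
  2–5 yr: 320 × 61.6 = 19,712
  6–11 yr: 340 × 28.1 = 9554
  12–17 yr: 320 × 78.7 = 25,184
  18+ yr: 120 × 54.3 = 6516
Adjusted estimate = 83,134 / 1,440 = 57.7319 → 57.7%.

57.7%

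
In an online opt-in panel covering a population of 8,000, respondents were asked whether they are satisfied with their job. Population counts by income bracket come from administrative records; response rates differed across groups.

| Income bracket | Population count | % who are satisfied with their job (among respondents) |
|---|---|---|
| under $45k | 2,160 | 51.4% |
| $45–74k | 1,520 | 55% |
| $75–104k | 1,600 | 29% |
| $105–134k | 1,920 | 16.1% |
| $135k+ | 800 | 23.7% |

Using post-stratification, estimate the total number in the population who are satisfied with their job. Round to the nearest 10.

Estimated count per cell = population count × respondent percentage:
  under $45k: 2,160 × 51.4% = 1110.24
  $45–74k: 1,520 × 55% = 836
  $75–104k: 1,600 × 29% = 464
  $105–134k: 1,920 × 16.1% = 309.12
  $135k+: 800 × 23.7% = 189.6
Estimated total = 2908.96 → 2,910.

2,910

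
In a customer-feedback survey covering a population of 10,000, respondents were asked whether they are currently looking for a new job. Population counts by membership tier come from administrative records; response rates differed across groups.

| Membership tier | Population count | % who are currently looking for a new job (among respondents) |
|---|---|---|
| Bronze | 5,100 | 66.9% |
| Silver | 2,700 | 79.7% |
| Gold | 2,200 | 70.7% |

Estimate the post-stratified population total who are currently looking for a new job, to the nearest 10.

7,120

Estimated count per cell = population count × respondent percentage:
  Bronze: 5,100 × 66.9% = 3411.9
  Silver: 2,700 × 79.7% = 2151.9
  Gold: 2,200 × 70.7% = 1555.4
Estimated total = 7119.2 → 7,120.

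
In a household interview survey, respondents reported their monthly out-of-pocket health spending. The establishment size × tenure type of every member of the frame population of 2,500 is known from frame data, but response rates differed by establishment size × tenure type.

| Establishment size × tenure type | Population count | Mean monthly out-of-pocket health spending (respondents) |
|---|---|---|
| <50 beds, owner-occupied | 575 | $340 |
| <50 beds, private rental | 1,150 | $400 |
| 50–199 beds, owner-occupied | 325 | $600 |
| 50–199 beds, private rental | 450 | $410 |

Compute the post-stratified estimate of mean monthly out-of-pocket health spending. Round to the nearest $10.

$410

Reweight to the known establishment size × tenure type distribution:
  <50 beds, owner-occupied: (575/2,500) × 340 = 78.2
  <50 beds, private rental: (1,150/2,500) × 400 = 184
  50–199 beds, owner-occupied: (325/2,500) × 600 = 78
  50–199 beds, private rental: (450/2,500) × 410 = 73.8
Post-stratified estimate = 414 → $410.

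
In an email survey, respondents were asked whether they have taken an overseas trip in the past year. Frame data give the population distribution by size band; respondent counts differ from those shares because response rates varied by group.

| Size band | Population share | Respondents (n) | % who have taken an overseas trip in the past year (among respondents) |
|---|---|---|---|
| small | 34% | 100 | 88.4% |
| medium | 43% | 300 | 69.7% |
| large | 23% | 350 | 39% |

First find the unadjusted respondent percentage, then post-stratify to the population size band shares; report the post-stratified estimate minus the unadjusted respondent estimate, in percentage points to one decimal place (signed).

+11.1 percentage points

Without adjustment, the pooled respondent share is:
  (100/750)×88.4 + (300/750)×69.7 + (350/750)×39 = 57.8667%
Post-stratified estimate weights by population shares:
  0.34×88.4 + 0.43×69.7 + 0.23×39 = 68.997%
Difference = 68.997 − 57.8667 = 11.1303 pp.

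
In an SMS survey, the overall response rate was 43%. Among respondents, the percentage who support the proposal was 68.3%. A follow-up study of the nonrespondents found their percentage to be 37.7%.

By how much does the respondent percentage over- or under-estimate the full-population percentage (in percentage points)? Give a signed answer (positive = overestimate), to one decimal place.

Nonresponse fraction = 1 − 0.43 = 0.57.
Bias = (nonresponse fraction) × (respondent percentage − nonrespondent percentage)
     = 0.57 × (68.3 − 37.7) = 0.57 × 30.6 = 17.442.

+17.4 percentage points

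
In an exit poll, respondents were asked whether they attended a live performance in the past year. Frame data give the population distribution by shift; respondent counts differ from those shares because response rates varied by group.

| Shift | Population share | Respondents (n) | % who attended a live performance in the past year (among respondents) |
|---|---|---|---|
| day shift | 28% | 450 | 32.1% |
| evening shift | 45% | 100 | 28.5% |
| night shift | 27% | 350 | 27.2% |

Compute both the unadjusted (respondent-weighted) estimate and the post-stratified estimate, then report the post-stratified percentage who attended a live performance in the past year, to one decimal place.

Naive respondent-only estimate (weights = respondent counts):
  (450/900)×32.1 + (100/900)×28.5 + (350/900)×27.2 = 29.7944%
Reweighting by population shift shares:
  0.28×32.1 + 0.45×28.5 + 0.27×27.2 = 29.157%

29.2%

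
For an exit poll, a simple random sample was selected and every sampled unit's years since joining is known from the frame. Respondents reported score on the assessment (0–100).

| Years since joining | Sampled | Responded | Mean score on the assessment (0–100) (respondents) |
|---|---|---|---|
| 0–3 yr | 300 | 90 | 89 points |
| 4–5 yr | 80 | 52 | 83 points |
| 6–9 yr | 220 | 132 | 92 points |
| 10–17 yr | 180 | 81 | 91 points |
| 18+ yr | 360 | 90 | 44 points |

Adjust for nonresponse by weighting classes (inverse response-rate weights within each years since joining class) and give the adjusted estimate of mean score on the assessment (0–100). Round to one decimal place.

Response rates by class: 0–3 yr 90/300 = 30%, 4–5 yr 52/80 = 65%, 6–9 yr 132/220 = 60%, 10–17 yr 81/180 = 45%, 18+ yr 90/360 = 25%.
Inverse-response-rate weighting restores each class to its sampled count, so class totals weight by n_sampled:
  0–3 yr: 300 × 89 = 26,700
  4–5 yr: 80 × 83 = 6640
  6–9 yr: 220 × 92 = 20,240
  10–17 yr: 180 × 91 = 16,380
  18+ yr: 360 × 44 = 15,840
Adjusted estimate = 85,800 / 1,140 = 75.2632 → 75.3.

75.3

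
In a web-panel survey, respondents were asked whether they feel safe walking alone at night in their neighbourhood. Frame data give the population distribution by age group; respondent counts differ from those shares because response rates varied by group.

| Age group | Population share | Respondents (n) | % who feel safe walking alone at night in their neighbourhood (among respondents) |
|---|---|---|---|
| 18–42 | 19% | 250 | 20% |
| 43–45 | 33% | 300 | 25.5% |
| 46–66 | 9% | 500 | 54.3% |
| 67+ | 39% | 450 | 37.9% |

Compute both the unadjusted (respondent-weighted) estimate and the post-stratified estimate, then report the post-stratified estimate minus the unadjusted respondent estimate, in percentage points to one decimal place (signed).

-6.0 percentage points

Unadjusted (pooled respondent) estimate weights by respondent counts:
  (250/1500)×20 + (300/1500)×25.5 + (500/1500)×54.3 + (450/1500)×37.9 = 37.9033%
Post-stratified estimate weights by population shares:
  0.19×20 + 0.33×25.5 + 0.09×54.3 + 0.39×37.9 = 31.883%
Difference = 31.883 − 37.9033 = -6.0203 pp.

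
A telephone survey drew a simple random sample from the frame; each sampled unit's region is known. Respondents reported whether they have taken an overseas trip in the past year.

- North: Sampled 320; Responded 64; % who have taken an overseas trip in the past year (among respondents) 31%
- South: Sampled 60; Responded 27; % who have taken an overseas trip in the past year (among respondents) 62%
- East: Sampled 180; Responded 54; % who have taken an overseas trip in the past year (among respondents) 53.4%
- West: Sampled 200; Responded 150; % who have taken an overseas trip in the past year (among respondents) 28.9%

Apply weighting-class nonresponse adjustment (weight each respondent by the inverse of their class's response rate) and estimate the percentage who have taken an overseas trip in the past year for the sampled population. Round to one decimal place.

Class response rates: North 64/320 = 20%, South 27/60 = 45%, East 54/180 = 30%, West 150/200 = 75%.
With weight = n_sampled/n_responded per class, the weighted class total is n_sampled:
  North: 320 × 31 = 9920
  South: 60 × 62 = 3720
  East: 180 × 53.4 = 9612
  West: 200 × 28.9 = 5780
Adjusted estimate = 29,032 / 760 = 38.2 → 38.2%.

38.2%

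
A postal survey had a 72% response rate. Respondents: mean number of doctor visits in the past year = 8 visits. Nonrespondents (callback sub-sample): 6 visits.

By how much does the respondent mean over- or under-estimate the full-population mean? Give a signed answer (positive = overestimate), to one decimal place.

Nonresponse fraction = 1 − 0.72 = 0.28.
Bias = (nonresponse fraction) × (respondent mean − nonrespondent mean)
     = 0.28 × (8 − 6) = 0.28 × 2 = 0.56.

+0.6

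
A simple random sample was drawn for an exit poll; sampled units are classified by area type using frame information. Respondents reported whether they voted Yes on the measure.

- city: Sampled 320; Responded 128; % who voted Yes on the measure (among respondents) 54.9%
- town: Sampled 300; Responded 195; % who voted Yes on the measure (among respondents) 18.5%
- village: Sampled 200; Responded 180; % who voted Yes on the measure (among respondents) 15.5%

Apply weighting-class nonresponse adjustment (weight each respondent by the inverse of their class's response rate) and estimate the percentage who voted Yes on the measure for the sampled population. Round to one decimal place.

Response rates by class: city 128/320 = 40%, town 195/300 = 65%, village 180/200 = 90%.
With weight = n_sampled/n_responded per class, the weighted class total is n_sampled:
  city: 320 × 54.9 = 17,568
  town: 300 × 18.5 = 5550
  village: 200 × 15.5 = 3100
Adjusted estimate = 26,218 / 820 = 31.9732 → 32.0%.

32.0%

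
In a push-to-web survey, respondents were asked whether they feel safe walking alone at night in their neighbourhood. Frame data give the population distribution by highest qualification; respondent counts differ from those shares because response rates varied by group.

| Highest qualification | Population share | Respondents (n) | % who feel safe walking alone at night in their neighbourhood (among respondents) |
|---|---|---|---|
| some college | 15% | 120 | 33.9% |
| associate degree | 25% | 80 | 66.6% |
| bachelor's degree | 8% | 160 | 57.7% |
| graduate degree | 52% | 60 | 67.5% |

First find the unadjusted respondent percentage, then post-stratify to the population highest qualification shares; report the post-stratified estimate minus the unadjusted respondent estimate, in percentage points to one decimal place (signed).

Without adjustment, the pooled respondent share is:
  (120/420)×33.9 + (80/420)×66.6 + (160/420)×57.7 + (60/420)×67.5 = 53.9952%
Post-stratified estimate weights by population shares:
  0.15×33.9 + 0.25×66.6 + 0.08×57.7 + 0.52×67.5 = 61.451%
Difference = 61.451 − 53.9952 = 7.4558 pp.

+7.5 percentage points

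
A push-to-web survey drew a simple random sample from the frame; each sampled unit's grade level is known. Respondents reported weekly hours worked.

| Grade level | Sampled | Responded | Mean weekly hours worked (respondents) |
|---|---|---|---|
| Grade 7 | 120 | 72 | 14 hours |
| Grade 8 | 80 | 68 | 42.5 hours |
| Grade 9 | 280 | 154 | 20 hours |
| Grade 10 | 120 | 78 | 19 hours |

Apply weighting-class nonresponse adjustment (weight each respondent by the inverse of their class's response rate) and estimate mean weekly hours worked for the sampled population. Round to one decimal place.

Class response rates: Grade 7 72/120 = 60%, Grade 8 68/80 = 85%, Grade 9 154/280 = 55%, Grade 10 78/120 = 65%.
Each respondent's weight = sampled/responded in their class; summing within a class gives n_sampled, so:
  Grade 7: 120 × 14 = 1680
  Grade 8: 80 × 42.5 = 3400
  Grade 9: 280 × 20 = 5600
  Grade 10: 120 × 19 = 2280
Adjusted estimate = 12,960 / 600 = 21.6 → 21.6.

21.6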